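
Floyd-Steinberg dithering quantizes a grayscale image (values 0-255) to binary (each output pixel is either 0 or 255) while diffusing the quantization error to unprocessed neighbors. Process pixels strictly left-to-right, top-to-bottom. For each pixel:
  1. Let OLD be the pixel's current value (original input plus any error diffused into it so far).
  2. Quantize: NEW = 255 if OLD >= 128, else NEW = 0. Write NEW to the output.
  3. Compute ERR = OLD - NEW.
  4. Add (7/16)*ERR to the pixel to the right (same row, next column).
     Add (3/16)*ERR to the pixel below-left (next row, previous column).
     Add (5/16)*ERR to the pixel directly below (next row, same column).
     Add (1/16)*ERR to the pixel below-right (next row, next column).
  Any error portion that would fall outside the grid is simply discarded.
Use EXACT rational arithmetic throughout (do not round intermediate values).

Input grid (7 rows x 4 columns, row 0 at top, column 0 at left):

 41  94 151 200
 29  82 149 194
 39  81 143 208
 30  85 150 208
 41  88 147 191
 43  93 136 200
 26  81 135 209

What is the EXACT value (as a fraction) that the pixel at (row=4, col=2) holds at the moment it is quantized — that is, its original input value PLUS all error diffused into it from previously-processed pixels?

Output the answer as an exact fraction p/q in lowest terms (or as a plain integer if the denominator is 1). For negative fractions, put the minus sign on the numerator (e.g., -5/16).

(0,0): OLD=41 → NEW=0, ERR=41
(0,1): OLD=1791/16 → NEW=0, ERR=1791/16
(0,2): OLD=51193/256 → NEW=255, ERR=-14087/256
(0,3): OLD=720591/4096 → NEW=255, ERR=-323889/4096
(1,0): OLD=16077/256 → NEW=0, ERR=16077/256
(1,1): OLD=279963/2048 → NEW=255, ERR=-242277/2048
(1,2): OLD=4732855/65536 → NEW=0, ERR=4732855/65536
(1,3): OLD=207036337/1048576 → NEW=255, ERR=-60350543/1048576
(2,0): OLD=1194201/32768 → NEW=0, ERR=1194201/32768
(2,1): OLD=81203427/1048576 → NEW=0, ERR=81203427/1048576
(2,2): OLD=380137103/2097152 → NEW=255, ERR=-154636657/2097152
(2,3): OLD=5444811187/33554432 → NEW=255, ERR=-3111568973/33554432
(3,0): OLD=937998921/16777216 → NEW=0, ERR=937998921/16777216
(3,1): OLD=32779431511/268435456 → NEW=0, ERR=32779431511/268435456
(3,2): OLD=720844076457/4294967296 → NEW=255, ERR=-374372584023/4294967296
(3,3): OLD=9364943056671/68719476736 → NEW=255, ERR=-8158523511009/68719476736
(4,0): OLD=349471867349/4294967296 → NEW=0, ERR=349471867349/4294967296
(4,1): OLD=5116490758399/34359738368 → NEW=255, ERR=-3645242525441/34359738368
(4,2): OLD=64560971138847/1099511627776 → NEW=0, ERR=64560971138847/1099511627776
Target (4,2): original=147, with diffused error = 64560971138847/1099511627776

Answer: 64560971138847/1099511627776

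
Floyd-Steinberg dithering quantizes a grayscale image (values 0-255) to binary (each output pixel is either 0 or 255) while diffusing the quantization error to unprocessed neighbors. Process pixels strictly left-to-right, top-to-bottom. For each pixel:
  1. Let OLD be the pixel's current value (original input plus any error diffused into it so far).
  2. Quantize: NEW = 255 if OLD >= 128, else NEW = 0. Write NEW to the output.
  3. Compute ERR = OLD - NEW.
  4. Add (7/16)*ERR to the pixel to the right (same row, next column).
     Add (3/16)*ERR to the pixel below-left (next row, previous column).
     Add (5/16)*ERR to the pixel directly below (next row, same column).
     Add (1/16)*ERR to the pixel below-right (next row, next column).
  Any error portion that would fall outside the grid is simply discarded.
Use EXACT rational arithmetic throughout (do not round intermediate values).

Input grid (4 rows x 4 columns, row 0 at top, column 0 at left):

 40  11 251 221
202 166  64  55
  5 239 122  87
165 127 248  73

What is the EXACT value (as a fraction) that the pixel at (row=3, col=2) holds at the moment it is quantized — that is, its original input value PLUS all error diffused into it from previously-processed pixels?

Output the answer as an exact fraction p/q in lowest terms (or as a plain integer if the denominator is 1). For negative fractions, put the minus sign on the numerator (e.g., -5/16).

Answer: 159370290143/536870912

Derivation:
(0,0): OLD=40 → NEW=0, ERR=40
(0,1): OLD=57/2 → NEW=0, ERR=57/2
(0,2): OLD=8431/32 → NEW=255, ERR=271/32
(0,3): OLD=115049/512 → NEW=255, ERR=-15511/512
(1,0): OLD=7035/32 → NEW=255, ERR=-1125/32
(1,1): OLD=41885/256 → NEW=255, ERR=-23395/256
(1,2): OLD=186497/8192 → NEW=0, ERR=186497/8192
(1,3): OLD=7342935/131072 → NEW=0, ERR=7342935/131072
(2,0): OLD=-94705/4096 → NEW=0, ERR=-94705/4096
(2,1): OLD=26528629/131072 → NEW=255, ERR=-6894731/131072
(2,2): OLD=29069969/262144 → NEW=0, ERR=29069969/262144
(2,3): OLD=647791485/4194304 → NEW=255, ERR=-421756035/4194304
(3,0): OLD=310193087/2097152 → NEW=255, ERR=-224580673/2097152
(3,1): OLD=2786959969/33554432 → NEW=0, ERR=2786959969/33554432
(3,2): OLD=159370290143/536870912 → NEW=255, ERR=22468207583/536870912
Target (3,2): original=248, with diffused error = 159370290143/536870912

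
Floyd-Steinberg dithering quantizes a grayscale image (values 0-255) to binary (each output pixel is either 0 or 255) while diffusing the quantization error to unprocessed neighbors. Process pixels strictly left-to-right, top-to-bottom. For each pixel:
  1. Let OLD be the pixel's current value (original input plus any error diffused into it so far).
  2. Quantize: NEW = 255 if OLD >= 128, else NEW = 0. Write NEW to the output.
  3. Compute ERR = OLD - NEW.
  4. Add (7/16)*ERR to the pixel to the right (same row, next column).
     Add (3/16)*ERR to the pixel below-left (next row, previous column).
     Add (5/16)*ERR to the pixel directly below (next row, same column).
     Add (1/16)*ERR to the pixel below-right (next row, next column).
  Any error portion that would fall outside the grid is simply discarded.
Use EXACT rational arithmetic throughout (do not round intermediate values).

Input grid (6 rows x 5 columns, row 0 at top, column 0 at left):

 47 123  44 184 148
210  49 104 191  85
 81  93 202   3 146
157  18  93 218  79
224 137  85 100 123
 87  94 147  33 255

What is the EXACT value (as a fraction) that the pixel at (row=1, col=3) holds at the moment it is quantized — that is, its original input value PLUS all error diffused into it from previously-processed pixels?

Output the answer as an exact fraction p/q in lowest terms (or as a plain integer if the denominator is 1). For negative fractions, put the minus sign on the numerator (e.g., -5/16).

(0,0): OLD=47 → NEW=0, ERR=47
(0,1): OLD=2297/16 → NEW=255, ERR=-1783/16
(0,2): OLD=-1217/256 → NEW=0, ERR=-1217/256
(0,3): OLD=745145/4096 → NEW=255, ERR=-299335/4096
(0,4): OLD=7603983/65536 → NEW=0, ERR=7603983/65536
(1,0): OLD=52171/256 → NEW=255, ERR=-13109/256
(1,1): OLD=-12659/2048 → NEW=0, ERR=-12659/2048
(1,2): OLD=5186705/65536 → NEW=0, ERR=5186705/65536
(1,3): OLD=58784637/262144 → NEW=255, ERR=-8062083/262144
Target (1,3): original=191, with diffused error = 58784637/262144

Answer: 58784637/262144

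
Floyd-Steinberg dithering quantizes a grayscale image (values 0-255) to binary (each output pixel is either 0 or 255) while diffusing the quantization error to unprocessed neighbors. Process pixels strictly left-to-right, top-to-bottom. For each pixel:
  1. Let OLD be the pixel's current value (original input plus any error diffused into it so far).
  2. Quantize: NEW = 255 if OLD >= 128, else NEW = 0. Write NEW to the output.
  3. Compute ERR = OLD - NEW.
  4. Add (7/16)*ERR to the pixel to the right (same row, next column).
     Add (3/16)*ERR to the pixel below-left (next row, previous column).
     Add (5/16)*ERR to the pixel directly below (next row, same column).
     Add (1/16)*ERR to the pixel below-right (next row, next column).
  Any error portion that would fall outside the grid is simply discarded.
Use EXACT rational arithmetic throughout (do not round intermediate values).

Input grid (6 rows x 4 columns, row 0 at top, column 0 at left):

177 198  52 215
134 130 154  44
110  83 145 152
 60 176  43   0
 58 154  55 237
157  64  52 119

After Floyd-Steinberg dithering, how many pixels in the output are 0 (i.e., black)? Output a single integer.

(0,0): OLD=177 → NEW=255, ERR=-78
(0,1): OLD=1311/8 → NEW=255, ERR=-729/8
(0,2): OLD=1553/128 → NEW=0, ERR=1553/128
(0,3): OLD=451191/2048 → NEW=255, ERR=-71049/2048
(1,0): OLD=11845/128 → NEW=0, ERR=11845/128
(1,1): OLD=142755/1024 → NEW=255, ERR=-118365/1024
(1,2): OLD=3113631/32768 → NEW=0, ERR=3113631/32768
(1,3): OLD=39577737/524288 → NEW=0, ERR=39577737/524288
(2,0): OLD=1920945/16384 → NEW=0, ERR=1920945/16384
(2,1): OLD=63843947/524288 → NEW=0, ERR=63843947/524288
(2,2): OLD=246309575/1048576 → NEW=255, ERR=-21077305/1048576
(2,3): OLD=2898009259/16777216 → NEW=255, ERR=-1380180821/16777216
(3,0): OLD=1002199521/8388608 → NEW=0, ERR=1002199521/8388608
(3,1): OLD=36222901055/134217728 → NEW=255, ERR=1997380415/134217728
(3,2): OLD=76053695297/2147483648 → NEW=0, ERR=76053695297/2147483648
(3,3): OLD=-394106179001/34359738368 → NEW=0, ERR=-394106179001/34359738368
(4,0): OLD=210722154509/2147483648 → NEW=0, ERR=210722154509/2147483648
(4,1): OLD=3705484693351/17179869184 → NEW=255, ERR=-675381948569/17179869184
(4,2): OLD=26194528956871/549755813888 → NEW=0, ERR=26194528956871/549755813888
(4,3): OLD=2255977000637345/8796093022208 → NEW=255, ERR=12973279974305/8796093022208
(5,0): OLD=49558571724861/274877906944 → NEW=255, ERR=-20535294545859/274877906944
(5,1): OLD=299923176433163/8796093022208 → NEW=0, ERR=299923176433163/8796093022208
(5,2): OLD=350203069634827/4398046511104 → NEW=0, ERR=350203069634827/4398046511104
(5,3): OLD=22134582952353071/140737488355328 → NEW=255, ERR=-13753476578255569/140737488355328
Output grid:
  Row 0: ##.#  (1 black, running=1)
  Row 1: .#..  (3 black, running=4)
  Row 2: ..##  (2 black, running=6)
  Row 3: .#..  (3 black, running=9)
  Row 4: .#.#  (2 black, running=11)
  Row 5: #..#  (2 black, running=13)

Answer: 13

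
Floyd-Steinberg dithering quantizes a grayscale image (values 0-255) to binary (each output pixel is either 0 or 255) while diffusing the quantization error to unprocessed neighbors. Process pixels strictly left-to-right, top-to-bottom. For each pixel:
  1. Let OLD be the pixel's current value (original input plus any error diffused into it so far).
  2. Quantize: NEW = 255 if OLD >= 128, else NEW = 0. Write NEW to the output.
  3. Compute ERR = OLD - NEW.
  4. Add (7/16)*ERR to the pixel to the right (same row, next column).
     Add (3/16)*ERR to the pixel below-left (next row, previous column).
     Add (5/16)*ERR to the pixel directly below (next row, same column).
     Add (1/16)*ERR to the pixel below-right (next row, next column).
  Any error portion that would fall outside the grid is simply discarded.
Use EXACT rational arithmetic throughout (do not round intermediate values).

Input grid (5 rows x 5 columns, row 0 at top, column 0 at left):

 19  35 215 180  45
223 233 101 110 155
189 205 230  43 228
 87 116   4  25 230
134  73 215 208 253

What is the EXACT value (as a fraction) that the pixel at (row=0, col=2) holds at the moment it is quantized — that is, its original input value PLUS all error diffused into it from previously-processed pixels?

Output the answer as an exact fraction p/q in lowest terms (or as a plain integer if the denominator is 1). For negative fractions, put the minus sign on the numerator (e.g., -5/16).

Answer: 59891/256

Derivation:
(0,0): OLD=19 → NEW=0, ERR=19
(0,1): OLD=693/16 → NEW=0, ERR=693/16
(0,2): OLD=59891/256 → NEW=255, ERR=-5389/256
Target (0,2): original=215, with diffused error = 59891/256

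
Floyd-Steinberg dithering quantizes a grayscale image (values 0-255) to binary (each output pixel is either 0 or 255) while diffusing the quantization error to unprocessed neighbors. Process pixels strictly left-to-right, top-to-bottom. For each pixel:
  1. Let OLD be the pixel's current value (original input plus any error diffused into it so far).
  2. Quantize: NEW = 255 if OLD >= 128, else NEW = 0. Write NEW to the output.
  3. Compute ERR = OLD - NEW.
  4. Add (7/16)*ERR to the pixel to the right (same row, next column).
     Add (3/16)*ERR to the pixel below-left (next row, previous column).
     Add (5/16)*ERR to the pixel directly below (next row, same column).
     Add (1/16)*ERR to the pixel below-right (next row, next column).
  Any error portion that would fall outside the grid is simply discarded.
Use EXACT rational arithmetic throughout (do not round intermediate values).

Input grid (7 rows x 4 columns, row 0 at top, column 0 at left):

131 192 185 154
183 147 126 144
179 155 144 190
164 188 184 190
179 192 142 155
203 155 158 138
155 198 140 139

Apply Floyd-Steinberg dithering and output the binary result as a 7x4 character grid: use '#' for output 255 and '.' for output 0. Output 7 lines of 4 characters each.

(0,0): OLD=131 → NEW=255, ERR=-124
(0,1): OLD=551/4 → NEW=255, ERR=-469/4
(0,2): OLD=8557/64 → NEW=255, ERR=-7763/64
(0,3): OLD=103355/1024 → NEW=0, ERR=103355/1024
(1,0): OLD=7825/64 → NEW=0, ERR=7825/64
(1,1): OLD=68279/512 → NEW=255, ERR=-62281/512
(1,2): OLD=761411/16384 → NEW=0, ERR=761411/16384
(1,3): OLD=49359685/262144 → NEW=255, ERR=-17487035/262144
(2,0): OLD=1592525/8192 → NEW=255, ERR=-496435/8192
(2,1): OLD=28004703/262144 → NEW=0, ERR=28004703/262144
(2,2): OLD=97072075/524288 → NEW=255, ERR=-36621365/524288
(2,3): OLD=1186980767/8388608 → NEW=255, ERR=-952114273/8388608
(3,0): OLD=692450365/4194304 → NEW=255, ERR=-377097155/4194304
(3,1): OLD=11084075107/67108864 → NEW=255, ERR=-6028685213/67108864
(3,2): OLD=116248486941/1073741824 → NEW=0, ERR=116248486941/1073741824
(3,3): OLD=3393560863307/17179869184 → NEW=255, ERR=-987305778613/17179869184
(4,0): OLD=143945958457/1073741824 → NEW=255, ERR=-129858206663/1073741824
(4,1): OLD=1079720604395/8589934592 → NEW=0, ERR=1079720604395/8589934592
(4,2): OLD=58943369452491/274877906944 → NEW=255, ERR=-11150496818229/274877906944
(4,3): OLD=554418881861373/4398046511104 → NEW=0, ERR=554418881861373/4398046511104
(5,0): OLD=25944941101481/137438953472 → NEW=255, ERR=-9101992033879/137438953472
(5,1): OLD=660329426089599/4398046511104 → NEW=255, ERR=-461172434241921/4398046511104
(5,2): OLD=287940262186047/2199023255552 → NEW=255, ERR=-272810667979713/2199023255552
(5,3): OLD=8485223805016851/70368744177664 → NEW=0, ERR=8485223805016851/70368744177664
(6,0): OLD=8067319319391517/70368744177664 → NEW=0, ERR=8067319319391517/70368744177664
(6,1): OLD=211655578003827995/1125899906842624 → NEW=255, ERR=-75448898241041125/1125899906842624
(6,2): OLD=1584708793087001677/18014398509481984 → NEW=0, ERR=1584708793087001677/18014398509481984
(6,3): OLD=59783205315028704539/288230376151711744 → NEW=255, ERR=-13715540603657790181/288230376151711744
Row 0: ###.
Row 1: .#.#
Row 2: #.##
Row 3: ##.#
Row 4: #.#.
Row 5: ###.
Row 6: .#.#

Answer: ###.
.#.#
#.##
##.#
#.#.
###.
.#.#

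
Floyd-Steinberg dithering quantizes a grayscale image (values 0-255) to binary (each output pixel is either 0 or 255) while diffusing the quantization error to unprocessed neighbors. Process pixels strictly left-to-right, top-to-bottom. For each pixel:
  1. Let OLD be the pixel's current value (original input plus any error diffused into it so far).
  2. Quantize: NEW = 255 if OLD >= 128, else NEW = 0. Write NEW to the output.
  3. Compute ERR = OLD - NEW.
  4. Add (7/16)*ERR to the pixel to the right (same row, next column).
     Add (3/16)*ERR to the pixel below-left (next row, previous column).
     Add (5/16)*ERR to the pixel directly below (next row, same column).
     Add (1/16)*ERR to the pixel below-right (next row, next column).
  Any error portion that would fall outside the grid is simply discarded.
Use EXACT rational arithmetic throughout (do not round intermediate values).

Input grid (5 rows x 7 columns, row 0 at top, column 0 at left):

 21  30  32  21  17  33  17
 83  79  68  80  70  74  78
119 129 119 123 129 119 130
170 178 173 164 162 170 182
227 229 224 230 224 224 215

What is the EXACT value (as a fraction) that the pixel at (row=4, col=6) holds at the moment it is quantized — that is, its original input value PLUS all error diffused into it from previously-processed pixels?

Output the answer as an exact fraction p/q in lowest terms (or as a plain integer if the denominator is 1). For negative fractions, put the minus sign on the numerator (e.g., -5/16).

(0,0): OLD=21 → NEW=0, ERR=21
(0,1): OLD=627/16 → NEW=0, ERR=627/16
(0,2): OLD=12581/256 → NEW=0, ERR=12581/256
(0,3): OLD=174083/4096 → NEW=0, ERR=174083/4096
(0,4): OLD=2332693/65536 → NEW=0, ERR=2332693/65536
(0,5): OLD=50931859/1048576 → NEW=0, ERR=50931859/1048576
(0,6): OLD=641735685/16777216 → NEW=0, ERR=641735685/16777216
(1,0): OLD=24809/256 → NEW=0, ERR=24809/256
(1,1): OLD=295263/2048 → NEW=255, ERR=-226977/2048
(1,2): OLD=2968011/65536 → NEW=0, ERR=2968011/65536
(1,3): OLD=32201903/262144 → NEW=0, ERR=32201903/262144
(1,4): OLD=2460034669/16777216 → NEW=255, ERR=-1818155411/16777216
(1,5): OLD=6867030525/134217728 → NEW=0, ERR=6867030525/134217728
(1,6): OLD=247761643571/2147483648 → NEW=0, ERR=247761643571/2147483648
(2,0): OLD=4210821/32768 → NEW=255, ERR=-4145019/32768
(2,1): OLD=56174855/1048576 → NEW=0, ERR=56174855/1048576
(2,2): OLD=2897364181/16777216 → NEW=255, ERR=-1380825899/16777216
(2,3): OLD=14480866669/134217728 → NEW=0, ERR=14480866669/134217728
(2,4): OLD=171376853373/1073741824 → NEW=255, ERR=-102427311747/1073741824
(2,5): OLD=3714749981439/34359738368 → NEW=0, ERR=3714749981439/34359738368
(2,6): OLD=119050396975593/549755813888 → NEW=255, ERR=-21137335565847/549755813888
(3,0): OLD=2357448245/16777216 → NEW=255, ERR=-1920741835/16777216
(3,1): OLD=16282789649/134217728 → NEW=0, ERR=16282789649/134217728
(3,2): OLD=240447072067/1073741824 → NEW=255, ERR=-33357093053/1073741824
(3,3): OLD=691894692197/4294967296 → NEW=255, ERR=-403321968283/4294967296
(3,4): OLD=64937393558069/549755813888 → NEW=0, ERR=64937393558069/549755813888
(3,5): OLD=1065611388442479/4398046511104 → NEW=255, ERR=-55890471889041/4398046511104
(3,6): OLD=12045872712101873/70368744177664 → NEW=255, ERR=-5898157053202447/70368744177664
(4,0): OLD=459497483643/2147483648 → NEW=255, ERR=-88110846597/2147483648
(4,1): OLD=8108229818815/34359738368 → NEW=255, ERR=-653503465025/34359738368
(4,2): OLD=107722310078609/549755813888 → NEW=255, ERR=-32465422462831/549755813888
(4,3): OLD=857725363598987/4398046511104 → NEW=255, ERR=-263776496732533/4398046511104
(4,4): OLD=7966492924901425/35184372088832 → NEW=255, ERR=-1005521957750735/35184372088832
(4,5): OLD=224270549188939697/1125899906842624 → NEW=255, ERR=-62833927055929423/1125899906842624
(4,6): OLD=2947097665087330343/18014398509481984 → NEW=255, ERR=-1646573954830575577/18014398509481984
Target (4,6): original=215, with diffused error = 2947097665087330343/18014398509481984

Answer: 2947097665087330343/18014398509481984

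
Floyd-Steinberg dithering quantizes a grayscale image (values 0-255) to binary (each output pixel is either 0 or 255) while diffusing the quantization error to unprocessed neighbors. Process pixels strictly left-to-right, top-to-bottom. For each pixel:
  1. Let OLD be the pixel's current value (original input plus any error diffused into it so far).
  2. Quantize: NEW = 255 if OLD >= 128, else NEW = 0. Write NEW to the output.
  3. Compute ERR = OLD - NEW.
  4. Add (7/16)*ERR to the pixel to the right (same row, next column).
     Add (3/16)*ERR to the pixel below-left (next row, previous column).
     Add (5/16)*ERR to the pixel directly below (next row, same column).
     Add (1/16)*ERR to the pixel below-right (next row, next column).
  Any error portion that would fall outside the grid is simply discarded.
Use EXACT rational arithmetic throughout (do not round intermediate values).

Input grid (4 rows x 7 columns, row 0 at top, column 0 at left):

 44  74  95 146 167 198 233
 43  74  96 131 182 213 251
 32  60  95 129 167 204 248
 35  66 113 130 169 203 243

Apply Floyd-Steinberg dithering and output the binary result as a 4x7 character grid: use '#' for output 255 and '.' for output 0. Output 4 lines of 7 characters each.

Answer: ..#.###
..#.###
..#.#.#
..#.###

Derivation:
(0,0): OLD=44 → NEW=0, ERR=44
(0,1): OLD=373/4 → NEW=0, ERR=373/4
(0,2): OLD=8691/64 → NEW=255, ERR=-7629/64
(0,3): OLD=96101/1024 → NEW=0, ERR=96101/1024
(0,4): OLD=3408835/16384 → NEW=255, ERR=-769085/16384
(0,5): OLD=46520917/262144 → NEW=255, ERR=-20325803/262144
(0,6): OLD=834992211/4194304 → NEW=255, ERR=-234555309/4194304
(1,0): OLD=4751/64 → NEW=0, ERR=4751/64
(1,1): OLD=59401/512 → NEW=0, ERR=59401/512
(1,2): OLD=2177949/16384 → NEW=255, ERR=-1999971/16384
(1,3): OLD=5942217/65536 → NEW=0, ERR=5942217/65536
(1,4): OLD=831843051/4194304 → NEW=255, ERR=-237704469/4194304
(1,5): OLD=5051820411/33554432 → NEW=255, ERR=-3504559749/33554432
(1,6): OLD=98238765525/536870912 → NEW=255, ERR=-38663317035/536870912
(2,0): OLD=630387/8192 → NEW=0, ERR=630387/8192
(2,1): OLD=29274561/262144 → NEW=0, ERR=29274561/262144
(2,2): OLD=545103043/4194304 → NEW=255, ERR=-524444477/4194304
(2,3): OLD=2831167787/33554432 → NEW=0, ERR=2831167787/33554432
(2,4): OLD=46248086955/268435456 → NEW=255, ERR=-22202954325/268435456
(2,5): OLD=1014724393161/8589934592 → NEW=0, ERR=1014724393161/8589934592
(2,6): OLD=37197698554639/137438953472 → NEW=255, ERR=2150765419279/137438953472
(3,0): OLD=335486243/4194304 → NEW=0, ERR=335486243/4194304
(3,1): OLD=3934489159/33554432 → NEW=0, ERR=3934489159/33554432
(3,2): OLD=39735352629/268435456 → NEW=255, ERR=-28715688651/268435456
(3,3): OLD=92602332475/1073741824 → NEW=0, ERR=92602332475/1073741824
(3,4): OLD=28629393196323/137438953472 → NEW=255, ERR=-6417539939037/137438953472
(3,5): OLD=238870638200057/1099511627776 → NEW=255, ERR=-41504826882823/1099511627776
(3,6): OLD=4200282759709095/17592186044416 → NEW=255, ERR=-285724681616985/17592186044416
Row 0: ..#.###
Row 1: ..#.###
Row 2: ..#.#.#
Row 3: ..#.###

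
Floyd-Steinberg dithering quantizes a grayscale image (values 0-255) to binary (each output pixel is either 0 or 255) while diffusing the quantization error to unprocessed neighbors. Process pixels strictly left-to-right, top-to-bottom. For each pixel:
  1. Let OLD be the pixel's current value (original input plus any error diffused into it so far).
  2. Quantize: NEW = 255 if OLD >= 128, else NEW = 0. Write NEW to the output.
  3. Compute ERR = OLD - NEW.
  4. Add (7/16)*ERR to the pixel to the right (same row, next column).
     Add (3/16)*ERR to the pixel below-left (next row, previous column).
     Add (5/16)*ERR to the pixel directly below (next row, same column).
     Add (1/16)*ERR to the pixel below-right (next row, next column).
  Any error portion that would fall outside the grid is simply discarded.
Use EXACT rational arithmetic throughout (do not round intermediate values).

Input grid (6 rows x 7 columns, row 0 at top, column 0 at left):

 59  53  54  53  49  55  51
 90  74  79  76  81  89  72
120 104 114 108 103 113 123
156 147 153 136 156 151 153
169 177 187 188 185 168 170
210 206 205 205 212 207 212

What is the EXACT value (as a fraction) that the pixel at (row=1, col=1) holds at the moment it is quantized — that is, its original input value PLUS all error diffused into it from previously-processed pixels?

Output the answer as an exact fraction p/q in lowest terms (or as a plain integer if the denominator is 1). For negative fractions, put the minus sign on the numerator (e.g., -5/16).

(0,0): OLD=59 → NEW=0, ERR=59
(0,1): OLD=1261/16 → NEW=0, ERR=1261/16
(0,2): OLD=22651/256 → NEW=0, ERR=22651/256
(0,3): OLD=375645/4096 → NEW=0, ERR=375645/4096
(0,4): OLD=5840779/65536 → NEW=0, ERR=5840779/65536
(0,5): OLD=98557133/1048576 → NEW=0, ERR=98557133/1048576
(0,6): OLD=1545537947/16777216 → NEW=0, ERR=1545537947/16777216
(1,0): OLD=31543/256 → NEW=0, ERR=31543/256
(1,1): OLD=353921/2048 → NEW=255, ERR=-168319/2048
Target (1,1): original=74, with diffused error = 353921/2048

Answer: 353921/2048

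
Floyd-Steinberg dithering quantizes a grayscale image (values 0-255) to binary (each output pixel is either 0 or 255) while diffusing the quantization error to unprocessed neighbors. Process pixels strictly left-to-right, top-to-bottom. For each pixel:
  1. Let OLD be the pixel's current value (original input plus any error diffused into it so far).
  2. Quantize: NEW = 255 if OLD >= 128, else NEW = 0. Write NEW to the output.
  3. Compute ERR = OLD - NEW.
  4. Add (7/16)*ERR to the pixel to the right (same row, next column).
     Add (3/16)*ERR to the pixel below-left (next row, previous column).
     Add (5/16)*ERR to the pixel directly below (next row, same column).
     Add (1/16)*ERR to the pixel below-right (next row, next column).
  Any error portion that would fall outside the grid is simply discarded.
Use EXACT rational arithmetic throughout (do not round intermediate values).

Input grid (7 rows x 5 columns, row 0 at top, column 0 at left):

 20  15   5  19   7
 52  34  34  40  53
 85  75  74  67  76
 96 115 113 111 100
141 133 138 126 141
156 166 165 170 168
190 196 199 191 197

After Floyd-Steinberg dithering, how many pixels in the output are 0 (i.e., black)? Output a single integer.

Answer: 21

Derivation:
(0,0): OLD=20 → NEW=0, ERR=20
(0,1): OLD=95/4 → NEW=0, ERR=95/4
(0,2): OLD=985/64 → NEW=0, ERR=985/64
(0,3): OLD=26351/1024 → NEW=0, ERR=26351/1024
(0,4): OLD=299145/16384 → NEW=0, ERR=299145/16384
(1,0): OLD=4013/64 → NEW=0, ERR=4013/64
(1,1): OLD=37371/512 → NEW=0, ERR=37371/512
(1,2): OLD=1262423/16384 → NEW=0, ERR=1262423/16384
(1,3): OLD=5645099/65536 → NEW=0, ERR=5645099/65536
(1,4): OLD=102759585/1048576 → NEW=0, ERR=102759585/1048576
(2,0): OLD=968953/8192 → NEW=0, ERR=968953/8192
(2,1): OLD=44020099/262144 → NEW=255, ERR=-22826621/262144
(2,2): OLD=338461129/4194304 → NEW=0, ERR=338461129/4194304
(2,3): OLD=10228248779/67108864 → NEW=255, ERR=-6884511541/67108864
(2,4): OLD=72076446413/1073741824 → NEW=0, ERR=72076446413/1073741824
(3,0): OLD=489205801/4194304 → NEW=0, ERR=489205801/4194304
(3,1): OLD=5413658805/33554432 → NEW=255, ERR=-3142721355/33554432
(3,2): OLD=77914467863/1073741824 → NEW=0, ERR=77914467863/1073741824
(3,3): OLD=275560152431/2147483648 → NEW=255, ERR=-272048177809/2147483648
(3,4): OLD=2032096686955/34359738368 → NEW=0, ERR=2032096686955/34359738368
(4,0): OLD=85838866567/536870912 → NEW=255, ERR=-51063215993/536870912
(4,1): OLD=1426182249415/17179869184 → NEW=0, ERR=1426182249415/17179869184
(4,2): OLD=46011354732041/274877906944 → NEW=255, ERR=-24082511538679/274877906944
(4,3): OLD=280181870090439/4398046511104 → NEW=0, ERR=280181870090439/4398046511104
(4,4): OLD=12626653231182065/70368744177664 → NEW=255, ERR=-5317376534122255/70368744177664
(5,0): OLD=38989385672629/274877906944 → NEW=255, ERR=-31104480598091/274877906944
(5,1): OLD=264023517702687/2199023255552 → NEW=0, ERR=264023517702687/2199023255552
(5,2): OLD=14586219380179415/70368744177664 → NEW=255, ERR=-3357810385124905/70368744177664
(5,3): OLD=42048902129584569/281474976710656 → NEW=255, ERR=-29727216931632711/281474976710656
(5,4): OLD=460098327880157347/4503599627370496 → NEW=0, ERR=460098327880157347/4503599627370496
(6,0): OLD=6232922026062501/35184372088832 → NEW=255, ERR=-2739092856589659/35184372088832
(6,1): OLD=206536666392842987/1125899906842624 → NEW=255, ERR=-80567809852026133/1125899906842624
(6,2): OLD=2530719241496922697/18014398509481984 → NEW=255, ERR=-2062952378420983223/18014398509481984
(6,3): OLD=35760206253877505507/288230376151711744 → NEW=0, ERR=35760206253877505507/288230376151711744
(6,4): OLD=1275614384190996410613/4611686018427387904 → NEW=255, ERR=99634449492012495093/4611686018427387904
Output grid:
  Row 0: .....  (5 black, running=5)
  Row 1: .....  (5 black, running=10)
  Row 2: .#.#.  (3 black, running=13)
  Row 3: .#.#.  (3 black, running=16)
  Row 4: #.#.#  (2 black, running=18)
  Row 5: #.##.  (2 black, running=20)
  Row 6: ###.#  (1 black, running=21)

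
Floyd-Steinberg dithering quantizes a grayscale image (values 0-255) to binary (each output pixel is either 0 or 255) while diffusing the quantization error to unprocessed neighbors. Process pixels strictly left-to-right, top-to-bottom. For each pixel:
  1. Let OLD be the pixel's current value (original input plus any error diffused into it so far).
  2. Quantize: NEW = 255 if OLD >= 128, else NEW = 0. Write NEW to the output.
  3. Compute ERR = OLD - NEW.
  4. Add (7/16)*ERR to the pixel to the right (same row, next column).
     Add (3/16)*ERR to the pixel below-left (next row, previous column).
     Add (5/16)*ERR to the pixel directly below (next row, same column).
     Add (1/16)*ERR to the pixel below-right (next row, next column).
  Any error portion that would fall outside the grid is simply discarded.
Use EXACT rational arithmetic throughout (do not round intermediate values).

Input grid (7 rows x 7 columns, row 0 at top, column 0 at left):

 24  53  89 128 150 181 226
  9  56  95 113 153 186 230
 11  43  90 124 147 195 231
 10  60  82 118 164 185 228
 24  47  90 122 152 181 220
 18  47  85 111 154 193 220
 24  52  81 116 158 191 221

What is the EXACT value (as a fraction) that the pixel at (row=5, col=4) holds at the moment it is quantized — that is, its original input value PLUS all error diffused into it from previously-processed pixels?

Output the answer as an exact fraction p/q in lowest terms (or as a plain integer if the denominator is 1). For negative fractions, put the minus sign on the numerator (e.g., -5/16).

(0,0): OLD=24 → NEW=0, ERR=24
(0,1): OLD=127/2 → NEW=0, ERR=127/2
(0,2): OLD=3737/32 → NEW=0, ERR=3737/32
(0,3): OLD=91695/512 → NEW=255, ERR=-38865/512
(0,4): OLD=956745/8192 → NEW=0, ERR=956745/8192
(0,5): OLD=30421247/131072 → NEW=255, ERR=-3002113/131072
(0,6): OLD=452941561/2097152 → NEW=255, ERR=-81832199/2097152
(1,0): OLD=909/32 → NEW=0, ERR=909/32
(1,1): OLD=28587/256 → NEW=0, ERR=28587/256
(1,2): OLD=1393335/8192 → NEW=255, ERR=-695625/8192
(1,3): OLD=2664867/32768 → NEW=0, ERR=2664867/32768
(1,4): OLD=453064353/2097152 → NEW=255, ERR=-81709407/2097152
(1,5): OLD=2714209793/16777216 → NEW=255, ERR=-1563980287/16777216
(1,6): OLD=47134734447/268435456 → NEW=255, ERR=-21316306833/268435456
(2,0): OLD=167177/4096 → NEW=0, ERR=167177/4096
(2,1): OLD=10696323/131072 → NEW=0, ERR=10696323/131072
(2,2): OLD=254582889/2097152 → NEW=0, ERR=254582889/2097152
(2,3): OLD=3186189505/16777216 → NEW=255, ERR=-1092000575/16777216
(2,4): OLD=12610051385/134217728 → NEW=0, ERR=12610051385/134217728
(2,5): OLD=814533194555/4294967296 → NEW=255, ERR=-280683465925/4294967296
(2,6): OLD=11803731364429/68719476736 → NEW=255, ERR=-5719735203251/68719476736
(3,0): OLD=79808809/2097152 → NEW=0, ERR=79808809/2097152
(3,1): OLD=2138488357/16777216 → NEW=0, ERR=2138488357/16777216
(3,2): OLD=22628784535/134217728 → NEW=255, ERR=-11596736105/134217728
(3,3): OLD=45667338445/536870912 → NEW=0, ERR=45667338445/536870912
(3,4): OLD=14723370814249/68719476736 → NEW=255, ERR=-2800095753431/68719476736
(3,5): OLD=75325722144955/549755813888 → NEW=255, ERR=-64862010396485/549755813888
(3,6): OLD=1286758244519589/8796093022208 → NEW=255, ERR=-956245476143451/8796093022208
(4,0): OLD=16050268375/268435456 → NEW=0, ERR=16050268375/268435456
(4,1): OLD=425929521019/4294967296 → NEW=0, ERR=425929521019/4294967296
(4,2): OLD=8954250918645/68719476736 → NEW=255, ERR=-8569215649035/68719476736
(4,3): OLD=44522594752087/549755813888 → NEW=0, ERR=44522594752087/549755813888
(4,4): OLD=694418897940605/4398046511104 → NEW=255, ERR=-427082962390915/4398046511104
(4,5): OLD=11078214402253237/140737488355328 → NEW=0, ERR=11078214402253237/140737488355328
(4,6): OLD=479839147073550979/2251799813685248 → NEW=255, ERR=-94369805416187261/2251799813685248
(5,0): OLD=3798760614305/68719476736 → NEW=0, ERR=3798760614305/68719476736
(5,1): OLD=45371977122011/549755813888 → NEW=0, ERR=45371977122011/549755813888
(5,2): OLD=455294941863525/4398046511104 → NEW=0, ERR=455294941863525/4398046511104
(5,3): OLD=5474610149068937/35184372088832 → NEW=255, ERR=-3497404733583223/35184372088832
(5,4): OLD=225148992247945531/2251799813685248 → NEW=0, ERR=225148992247945531/2251799813685248
Target (5,4): original=154, with diffused error = 225148992247945531/2251799813685248

Answer: 225148992247945531/2251799813685248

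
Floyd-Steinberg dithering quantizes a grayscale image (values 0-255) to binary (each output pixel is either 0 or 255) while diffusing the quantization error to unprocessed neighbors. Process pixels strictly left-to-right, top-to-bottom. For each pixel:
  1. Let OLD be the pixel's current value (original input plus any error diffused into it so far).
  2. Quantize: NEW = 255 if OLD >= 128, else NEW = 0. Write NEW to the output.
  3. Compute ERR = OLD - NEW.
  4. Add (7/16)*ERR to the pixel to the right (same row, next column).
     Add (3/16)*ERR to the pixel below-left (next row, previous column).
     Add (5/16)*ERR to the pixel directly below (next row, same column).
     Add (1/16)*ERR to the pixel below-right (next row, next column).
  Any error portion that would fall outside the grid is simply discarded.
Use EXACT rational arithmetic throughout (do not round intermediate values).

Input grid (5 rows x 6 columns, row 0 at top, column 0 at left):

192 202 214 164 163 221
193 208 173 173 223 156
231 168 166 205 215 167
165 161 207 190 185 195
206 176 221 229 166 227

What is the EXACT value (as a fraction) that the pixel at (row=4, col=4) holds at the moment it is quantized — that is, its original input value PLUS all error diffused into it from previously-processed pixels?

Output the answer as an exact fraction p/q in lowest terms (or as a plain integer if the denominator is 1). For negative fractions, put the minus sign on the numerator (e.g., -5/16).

(0,0): OLD=192 → NEW=255, ERR=-63
(0,1): OLD=2791/16 → NEW=255, ERR=-1289/16
(0,2): OLD=45761/256 → NEW=255, ERR=-19519/256
(0,3): OLD=535111/4096 → NEW=255, ERR=-509369/4096
(0,4): OLD=7116785/65536 → NEW=0, ERR=7116785/65536
(0,5): OLD=281552791/1048576 → NEW=255, ERR=14165911/1048576
(1,0): OLD=40501/256 → NEW=255, ERR=-24779/256
(1,1): OLD=250355/2048 → NEW=0, ERR=250355/2048
(1,2): OLD=11423087/65536 → NEW=255, ERR=-5288593/65536
(1,3): OLD=29996867/262144 → NEW=0, ERR=29996867/262144
(1,4): OLD=5062673513/16777216 → NEW=255, ERR=784483433/16777216
(1,5): OLD=50322485007/268435456 → NEW=255, ERR=-18128556273/268435456
(2,0): OLD=7329313/32768 → NEW=255, ERR=-1026527/32768
(2,1): OLD=179636987/1048576 → NEW=255, ERR=-87749893/1048576
(2,2): OLD=2235825329/16777216 → NEW=255, ERR=-2042364751/16777216
(2,3): OLD=25665641577/134217728 → NEW=255, ERR=-8559879063/134217728
(2,4): OLD=842669459387/4294967296 → NEW=255, ERR=-252547201093/4294967296
(2,5): OLD=8458865464269/68719476736 → NEW=0, ERR=8458865464269/68719476736
(3,0): OLD=2340746641/16777216 → NEW=255, ERR=-1937443439/16777216
(3,1): OLD=7991668413/134217728 → NEW=0, ERR=7991668413/134217728
(3,2): OLD=190932290247/1073741824 → NEW=255, ERR=-82871874873/1073741824
(3,3): OLD=8086220453781/68719476736 → NEW=0, ERR=8086220453781/68719476736
(3,4): OLD=130401678270069/549755813888 → NEW=255, ERR=-9786054271371/549755813888
(3,5): OLD=1952764336261819/8796093022208 → NEW=255, ERR=-290239384401221/8796093022208
(4,0): OLD=388858899167/2147483648 → NEW=255, ERR=-158749431073/2147483648
(4,1): OLD=4830177398867/34359738368 → NEW=255, ERR=-3931555884973/34359738368
(4,2): OLD=189781682978313/1099511627776 → NEW=255, ERR=-90593782104567/1099511627776
(4,3): OLD=3897774640243597/17592186044416 → NEW=255, ERR=-588232801082483/17592186044416
(4,4): OLD=41370083972732765/281474976710656 → NEW=255, ERR=-30406035088484515/281474976710656
Target (4,4): original=166, with diffused error = 41370083972732765/281474976710656

Answer: 41370083972732765/281474976710656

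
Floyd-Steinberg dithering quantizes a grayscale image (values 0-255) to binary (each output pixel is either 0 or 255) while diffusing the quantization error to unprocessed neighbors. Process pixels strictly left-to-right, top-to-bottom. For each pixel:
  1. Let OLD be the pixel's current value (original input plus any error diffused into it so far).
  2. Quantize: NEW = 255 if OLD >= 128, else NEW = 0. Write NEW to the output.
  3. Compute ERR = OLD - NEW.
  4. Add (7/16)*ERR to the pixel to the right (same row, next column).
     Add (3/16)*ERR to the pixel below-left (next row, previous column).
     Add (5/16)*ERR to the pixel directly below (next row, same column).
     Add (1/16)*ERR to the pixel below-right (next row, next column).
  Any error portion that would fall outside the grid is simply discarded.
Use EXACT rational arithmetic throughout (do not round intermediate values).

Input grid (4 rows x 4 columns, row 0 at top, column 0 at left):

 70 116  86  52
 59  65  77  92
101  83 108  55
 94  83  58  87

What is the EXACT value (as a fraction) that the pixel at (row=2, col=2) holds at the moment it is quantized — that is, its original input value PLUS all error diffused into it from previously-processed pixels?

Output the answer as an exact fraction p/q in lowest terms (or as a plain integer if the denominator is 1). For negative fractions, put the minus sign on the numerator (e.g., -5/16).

(0,0): OLD=70 → NEW=0, ERR=70
(0,1): OLD=1173/8 → NEW=255, ERR=-867/8
(0,2): OLD=4939/128 → NEW=0, ERR=4939/128
(0,3): OLD=141069/2048 → NEW=0, ERR=141069/2048
(1,0): OLD=7751/128 → NEW=0, ERR=7751/128
(1,1): OLD=70897/1024 → NEW=0, ERR=70897/1024
(1,2): OLD=4112069/32768 → NEW=0, ERR=4112069/32768
(1,3): OLD=89568883/524288 → NEW=255, ERR=-44124557/524288
(2,0): OLD=2177515/16384 → NEW=255, ERR=-2000405/16384
(2,1): OLD=41174217/524288 → NEW=0, ERR=41174217/524288
(2,2): OLD=178385037/1048576 → NEW=255, ERR=-89001843/1048576
Target (2,2): original=108, with diffused error = 178385037/1048576

Answer: 178385037/1048576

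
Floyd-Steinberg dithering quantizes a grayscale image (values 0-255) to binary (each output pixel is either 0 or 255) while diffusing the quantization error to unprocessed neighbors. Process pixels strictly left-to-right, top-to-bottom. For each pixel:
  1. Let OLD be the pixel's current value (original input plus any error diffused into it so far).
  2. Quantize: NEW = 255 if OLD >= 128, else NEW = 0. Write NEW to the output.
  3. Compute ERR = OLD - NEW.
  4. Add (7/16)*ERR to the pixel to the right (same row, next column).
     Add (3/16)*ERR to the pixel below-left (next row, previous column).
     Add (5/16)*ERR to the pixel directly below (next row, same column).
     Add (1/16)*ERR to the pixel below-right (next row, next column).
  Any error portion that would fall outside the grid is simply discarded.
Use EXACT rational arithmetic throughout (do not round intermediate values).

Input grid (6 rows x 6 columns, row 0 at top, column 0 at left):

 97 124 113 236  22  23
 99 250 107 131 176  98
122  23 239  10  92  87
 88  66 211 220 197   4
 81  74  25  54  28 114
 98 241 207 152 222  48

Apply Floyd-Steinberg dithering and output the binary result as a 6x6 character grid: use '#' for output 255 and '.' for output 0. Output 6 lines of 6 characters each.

Answer: .#.#..
.##.#.
#.#..#
..###.
.#....
.####.

Derivation:
(0,0): OLD=97 → NEW=0, ERR=97
(0,1): OLD=2663/16 → NEW=255, ERR=-1417/16
(0,2): OLD=19009/256 → NEW=0, ERR=19009/256
(0,3): OLD=1099719/4096 → NEW=255, ERR=55239/4096
(0,4): OLD=1828465/65536 → NEW=0, ERR=1828465/65536
(0,5): OLD=36916503/1048576 → NEW=0, ERR=36916503/1048576
(1,0): OLD=28853/256 → NEW=0, ERR=28853/256
(1,1): OLD=597235/2048 → NEW=255, ERR=74995/2048
(1,2): OLD=9385967/65536 → NEW=255, ERR=-7325713/65536
(1,3): OLD=25213571/262144 → NEW=0, ERR=25213571/262144
(1,4): OLD=3929937897/16777216 → NEW=255, ERR=-348252183/16777216
(1,5): OLD=27290316687/268435456 → NEW=0, ERR=27290316687/268435456
(2,0): OLD=5376801/32768 → NEW=255, ERR=-2979039/32768
(2,1): OLD=-20180869/1048576 → NEW=0, ERR=-20180869/1048576
(2,2): OLD=3623391793/16777216 → NEW=255, ERR=-654798287/16777216
(2,3): OLD=1624485097/134217728 → NEW=0, ERR=1624485097/134217728
(2,4): OLD=497709254715/4294967296 → NEW=0, ERR=497709254715/4294967296
(2,5): OLD=11556632035149/68719476736 → NEW=255, ERR=-5966834532531/68719476736
(3,0): OLD=939206161/16777216 → NEW=0, ERR=939206161/16777216
(3,1): OLD=9593525437/134217728 → NEW=0, ERR=9593525437/134217728
(3,2): OLD=248186050183/1073741824 → NEW=255, ERR=-25618114937/1073741824
(3,3): OLD=15986394681877/68719476736 → NEW=255, ERR=-1537071885803/68719476736
(3,4): OLD=114296130310261/549755813888 → NEW=255, ERR=-25891602231179/549755813888
(3,5): OLD=-321023440227141/8796093022208 → NEW=0, ERR=-321023440227141/8796093022208
(4,0): OLD=240294998239/2147483648 → NEW=0, ERR=240294998239/2147483648
(4,1): OLD=4958677360851/34359738368 → NEW=255, ERR=-3803055922989/34359738368
(4,2): OLD=-33652119640951/1099511627776 → NEW=0, ERR=-33652119640951/1099511627776
(4,3): OLD=409864894965005/17592186044416 → NEW=0, ERR=409864894965005/17592186044416
(4,4): OLD=4288066211536349/281474976710656 → NEW=0, ERR=4288066211536349/281474976710656
(4,5): OLD=478806570222284779/4503599627370496 → NEW=0, ERR=478806570222284779/4503599627370496
(5,0): OLD=61690501851177/549755813888 → NEW=0, ERR=61690501851177/549755813888
(5,1): OLD=4516969595118009/17592186044416 → NEW=255, ERR=30962153791929/17592186044416
(5,2): OLD=27536157868348931/140737488355328 → NEW=255, ERR=-8351901662259709/140737488355328
(5,3): OLD=604658967692405457/4503599627370496 → NEW=255, ERR=-543758937287071023/4503599627370496
(5,4): OLD=1759357967013913521/9007199254740992 → NEW=255, ERR=-537477842945039439/9007199254740992
(5,5): OLD=8080467948017816741/144115188075855872 → NEW=0, ERR=8080467948017816741/144115188075855872
Row 0: .#.#..
Row 1: .##.#.
Row 2: #.#..#
Row 3: ..###.
Row 4: .#....
Row 5: .####.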